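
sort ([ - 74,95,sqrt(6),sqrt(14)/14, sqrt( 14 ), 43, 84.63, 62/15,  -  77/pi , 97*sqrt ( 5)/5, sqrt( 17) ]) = [ - 74, - 77/pi, sqrt( 14)/14, sqrt(6) , sqrt(14), sqrt( 17 ),  62/15, 43, 97*sqrt( 5)/5, 84.63, 95]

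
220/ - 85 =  - 44/17 = - 2.59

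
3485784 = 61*57144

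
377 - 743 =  - 366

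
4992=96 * 52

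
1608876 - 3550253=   -  1941377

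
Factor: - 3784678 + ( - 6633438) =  - 10418116 = - 2^2 * 2604529^1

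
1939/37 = 52 + 15/37 = 52.41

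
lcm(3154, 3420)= 283860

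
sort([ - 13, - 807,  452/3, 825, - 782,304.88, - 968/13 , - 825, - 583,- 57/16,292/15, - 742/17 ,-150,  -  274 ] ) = [ - 825, - 807, - 782, - 583, - 274, - 150, - 968/13, - 742/17, - 13 , - 57/16,292/15,452/3,  304.88,825] 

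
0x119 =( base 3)101102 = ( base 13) 188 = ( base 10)281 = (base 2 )100011001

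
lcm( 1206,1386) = 92862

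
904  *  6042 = 5461968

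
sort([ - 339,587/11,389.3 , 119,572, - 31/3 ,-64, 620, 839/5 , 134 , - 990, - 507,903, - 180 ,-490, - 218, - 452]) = [-990, - 507, - 490, - 452, - 339, - 218, - 180, - 64, - 31/3,587/11,119, 134,839/5 , 389.3, 572, 620,903]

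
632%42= 2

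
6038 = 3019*2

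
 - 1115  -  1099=-2214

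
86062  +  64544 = 150606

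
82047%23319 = 12090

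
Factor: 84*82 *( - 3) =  - 20664 = - 2^3*3^2*7^1*41^1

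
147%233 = 147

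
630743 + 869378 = 1500121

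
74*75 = 5550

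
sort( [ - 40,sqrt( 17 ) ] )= [ -40, sqrt( 17 ) ]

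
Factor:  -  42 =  - 2^1*3^1*7^1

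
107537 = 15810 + 91727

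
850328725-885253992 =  - 34925267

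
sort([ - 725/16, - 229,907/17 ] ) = [ - 229, - 725/16, 907/17] 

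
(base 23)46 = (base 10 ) 98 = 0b1100010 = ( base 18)58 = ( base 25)3n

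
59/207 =59/207 = 0.29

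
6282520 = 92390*68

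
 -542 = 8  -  550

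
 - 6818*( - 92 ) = 627256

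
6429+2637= 9066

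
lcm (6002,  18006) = 18006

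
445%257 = 188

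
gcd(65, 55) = 5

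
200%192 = 8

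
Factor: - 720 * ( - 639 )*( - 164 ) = - 75453120 = -2^6*3^4*5^1*41^1*71^1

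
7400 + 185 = 7585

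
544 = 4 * 136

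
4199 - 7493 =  - 3294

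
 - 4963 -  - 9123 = 4160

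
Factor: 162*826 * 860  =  2^4*3^4*5^1*7^1 * 43^1*59^1  =  115078320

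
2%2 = 0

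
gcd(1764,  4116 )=588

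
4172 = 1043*4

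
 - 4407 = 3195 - 7602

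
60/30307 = 60/30307 = 0.00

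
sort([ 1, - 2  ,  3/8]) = [ - 2,3/8,1]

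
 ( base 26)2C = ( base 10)64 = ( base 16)40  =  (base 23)2I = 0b1000000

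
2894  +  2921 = 5815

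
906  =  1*906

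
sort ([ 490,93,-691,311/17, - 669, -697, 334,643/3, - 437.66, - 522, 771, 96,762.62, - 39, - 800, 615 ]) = [ - 800, - 697, - 691, - 669, -522, - 437.66, - 39,311/17, 93, 96, 643/3 , 334, 490, 615, 762.62, 771]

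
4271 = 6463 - 2192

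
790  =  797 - 7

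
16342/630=25+ 296/315 = 25.94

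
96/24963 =32/8321  =  0.00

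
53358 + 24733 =78091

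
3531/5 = 3531/5 = 706.20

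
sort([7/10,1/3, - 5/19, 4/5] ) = [-5/19, 1/3, 7/10,4/5]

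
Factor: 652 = 2^2 * 163^1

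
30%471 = 30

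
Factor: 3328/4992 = 2^1*3^( - 1) = 2/3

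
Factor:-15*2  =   - 2^1*3^1*5^1 = - 30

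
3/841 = 3/841  =  0.00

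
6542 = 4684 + 1858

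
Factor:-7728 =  - 2^4 *3^1*7^1 *23^1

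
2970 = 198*15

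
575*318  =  182850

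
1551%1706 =1551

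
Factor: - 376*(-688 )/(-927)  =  -258688/927=-2^7*3^( - 2)*43^1 * 47^1* 103^( - 1 )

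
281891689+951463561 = 1233355250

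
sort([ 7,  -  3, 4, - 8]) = [ - 8, - 3,4, 7] 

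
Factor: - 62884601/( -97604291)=13^1*6359^( - 1)*15349^( - 1 )*4837277^1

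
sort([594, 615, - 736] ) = [ - 736, 594,615 ] 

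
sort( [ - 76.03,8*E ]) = [ - 76.03,  8*E]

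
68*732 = 49776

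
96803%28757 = 10532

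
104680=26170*4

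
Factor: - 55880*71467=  - 3993575960   =  - 2^3 * 5^1 * 11^2*73^1*89^1*127^1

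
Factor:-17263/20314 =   -  2^( - 1)*7^ ( - 1)*61^1*283^1*1451^(-1 ) 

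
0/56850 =0 = 0.00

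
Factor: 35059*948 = 33235932 =2^2*3^1*79^1*35059^1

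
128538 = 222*579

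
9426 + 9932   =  19358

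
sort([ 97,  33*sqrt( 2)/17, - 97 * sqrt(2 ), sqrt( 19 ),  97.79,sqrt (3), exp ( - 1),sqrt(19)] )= [ - 97 * sqrt ( 2 ),exp( - 1 ), sqrt( 3), 33*sqrt(2) /17, sqrt( 19),sqrt(19 ),97, 97.79 ] 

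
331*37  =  12247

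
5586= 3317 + 2269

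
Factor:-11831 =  - 11831^1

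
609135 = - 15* ( - 40609 ) 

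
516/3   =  172 = 172.00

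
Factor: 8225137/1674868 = 265327/54028=2^(-2 )*13^( -1)*37^1*71^1*101^1*1039^(-1)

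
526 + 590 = 1116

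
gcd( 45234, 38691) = 9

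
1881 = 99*19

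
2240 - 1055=1185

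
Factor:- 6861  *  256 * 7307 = -2^8*3^1*2287^1*7307^1 = -12834131712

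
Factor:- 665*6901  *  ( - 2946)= 2^1*3^1*5^1 *7^1*19^1*67^1*103^1*491^1= 13519680090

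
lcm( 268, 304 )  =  20368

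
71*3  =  213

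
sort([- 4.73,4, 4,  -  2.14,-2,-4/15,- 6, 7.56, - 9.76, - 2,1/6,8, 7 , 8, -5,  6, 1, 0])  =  [ - 9.76, -6, - 5, -4.73, - 2.14, - 2,-2,- 4/15 , 0 , 1/6, 1, 4  ,  4,6,  7, 7.56, 8, 8]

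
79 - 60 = 19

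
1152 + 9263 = 10415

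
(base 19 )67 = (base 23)56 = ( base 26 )4h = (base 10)121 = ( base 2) 1111001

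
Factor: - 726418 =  - 2^1* 7^1*11^1*53^1*89^1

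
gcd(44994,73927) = 1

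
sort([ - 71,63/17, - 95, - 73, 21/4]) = [ - 95,-73,  -  71,63/17 , 21/4] 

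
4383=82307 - 77924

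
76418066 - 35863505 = 40554561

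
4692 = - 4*( - 1173)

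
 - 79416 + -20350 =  - 99766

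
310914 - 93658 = 217256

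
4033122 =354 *11393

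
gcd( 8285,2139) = 1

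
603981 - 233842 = 370139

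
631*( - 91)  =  -57421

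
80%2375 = 80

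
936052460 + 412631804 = 1348684264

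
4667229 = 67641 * 69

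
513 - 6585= -6072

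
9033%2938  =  219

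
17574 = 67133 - 49559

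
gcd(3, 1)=1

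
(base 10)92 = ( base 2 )1011100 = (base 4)1130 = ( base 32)2s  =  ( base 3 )10102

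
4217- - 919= 5136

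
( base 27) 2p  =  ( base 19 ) 43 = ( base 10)79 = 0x4F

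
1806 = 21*86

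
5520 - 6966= - 1446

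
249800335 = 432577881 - 182777546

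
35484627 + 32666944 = 68151571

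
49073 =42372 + 6701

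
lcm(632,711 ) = 5688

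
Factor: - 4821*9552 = -2^4*3^2*199^1*1607^1 = - 46050192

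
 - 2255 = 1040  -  3295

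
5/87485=1/17497 = 0.00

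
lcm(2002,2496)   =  192192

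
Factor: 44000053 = 113^1*389381^1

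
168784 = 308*548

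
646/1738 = 323/869= 0.37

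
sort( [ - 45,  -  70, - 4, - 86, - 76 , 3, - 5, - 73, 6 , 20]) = [-86,-76, - 73, - 70,-45,-5,-4,3, 6, 20]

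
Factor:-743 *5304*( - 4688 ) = 18474807936 = 2^7 * 3^1*13^1*17^1*293^1*743^1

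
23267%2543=380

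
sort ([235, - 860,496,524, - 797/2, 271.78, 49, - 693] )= [ - 860, - 693 ,  -  797/2, 49,235,271.78,496,524 ]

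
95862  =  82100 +13762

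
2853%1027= 799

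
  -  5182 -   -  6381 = 1199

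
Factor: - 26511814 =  - 2^1*7^1*1893701^1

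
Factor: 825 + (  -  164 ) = 661 = 661^1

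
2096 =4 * 524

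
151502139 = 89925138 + 61577001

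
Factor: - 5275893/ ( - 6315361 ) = 3^1*7^1*13^ ( - 2)*37369^( - 1)*251233^1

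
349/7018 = 349/7018 = 0.05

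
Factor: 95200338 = 2^1*  3^1*193^1*229^1*359^1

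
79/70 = 1 + 9/70 = 1.13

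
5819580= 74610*78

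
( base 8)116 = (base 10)78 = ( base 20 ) 3i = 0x4E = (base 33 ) 2c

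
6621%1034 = 417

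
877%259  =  100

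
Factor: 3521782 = 2^1*11^1 * 160081^1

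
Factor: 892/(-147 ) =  - 2^2*3^(-1)*7^( - 2)*223^1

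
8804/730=12 + 22/365 = 12.06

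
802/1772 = 401/886  =  0.45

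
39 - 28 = 11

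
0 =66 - 66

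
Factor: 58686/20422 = 3^1 * 9781^1*10211^( - 1) = 29343/10211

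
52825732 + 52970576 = 105796308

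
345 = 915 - 570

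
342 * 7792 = 2664864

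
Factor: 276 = 2^2* 3^1*23^1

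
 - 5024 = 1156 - 6180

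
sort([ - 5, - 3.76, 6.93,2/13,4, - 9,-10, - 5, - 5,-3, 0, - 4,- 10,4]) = [ - 10, - 10,  -  9, - 5, - 5,-5, - 4, - 3.76,  -  3,  0,2/13,  4,4,6.93]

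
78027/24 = 26009/8 = 3251.12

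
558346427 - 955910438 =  - 397564011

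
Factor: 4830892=2^2*11^1*109793^1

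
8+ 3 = 11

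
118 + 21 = 139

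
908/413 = 908/413 = 2.20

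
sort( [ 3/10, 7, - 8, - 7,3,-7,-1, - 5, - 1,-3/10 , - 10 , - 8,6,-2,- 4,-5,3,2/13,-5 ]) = [ - 10, -8, -8,-7,  -  7,- 5,  -  5, - 5,  -  4,- 2, - 1, - 1,-3/10,2/13, 3/10,3 , 3, 6,7 ] 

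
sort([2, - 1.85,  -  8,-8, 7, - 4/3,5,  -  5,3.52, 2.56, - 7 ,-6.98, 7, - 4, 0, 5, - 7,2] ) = [ - 8 , - 8,- 7, - 7, - 6.98, - 5, - 4, - 1.85, - 4/3, 0,2, 2, 2.56,3.52,5 , 5, 7,7] 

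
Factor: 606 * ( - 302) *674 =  - 2^3 * 3^1*101^1 * 151^1*337^1 = - 123350088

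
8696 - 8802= - 106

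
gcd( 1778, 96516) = 14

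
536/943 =536/943 = 0.57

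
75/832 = 75/832=0.09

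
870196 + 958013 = 1828209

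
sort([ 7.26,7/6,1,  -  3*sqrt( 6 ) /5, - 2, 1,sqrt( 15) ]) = [  -  2 , - 3*sqrt( 6)/5,1,1 , 7/6,sqrt( 15 ),7.26 ] 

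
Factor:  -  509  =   - 509^1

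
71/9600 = 71/9600 =0.01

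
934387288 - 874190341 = 60196947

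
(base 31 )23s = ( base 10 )2043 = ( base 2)11111111011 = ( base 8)3773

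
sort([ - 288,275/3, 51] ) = [ - 288,51 , 275/3] 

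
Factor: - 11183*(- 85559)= 53^1 *67^1*211^1 * 1277^1 =956806297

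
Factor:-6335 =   -  5^1* 7^1*181^1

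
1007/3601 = 1007/3601 = 0.28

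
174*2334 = 406116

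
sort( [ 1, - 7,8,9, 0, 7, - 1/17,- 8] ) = [ - 8, - 7, - 1/17,0,1,7, 8,9]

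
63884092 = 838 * 76234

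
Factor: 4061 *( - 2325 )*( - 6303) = 59511822975 = 3^2*5^2*11^1*31^2*131^1*191^1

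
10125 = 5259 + 4866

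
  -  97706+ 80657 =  -17049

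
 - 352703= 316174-668877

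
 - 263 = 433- 696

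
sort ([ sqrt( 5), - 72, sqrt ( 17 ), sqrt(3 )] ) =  [ - 72,sqrt( 3), sqrt(5 ),sqrt( 17 )] 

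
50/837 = 50/837 = 0.06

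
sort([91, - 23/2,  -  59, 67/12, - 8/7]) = [ - 59, - 23/2, - 8/7, 67/12,91 ] 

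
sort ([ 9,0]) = [ 0,9]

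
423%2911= 423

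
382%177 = 28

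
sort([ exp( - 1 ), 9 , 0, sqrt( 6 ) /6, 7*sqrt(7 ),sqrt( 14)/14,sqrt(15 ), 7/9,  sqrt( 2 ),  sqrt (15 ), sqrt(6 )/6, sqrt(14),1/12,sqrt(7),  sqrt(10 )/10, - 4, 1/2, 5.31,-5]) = [ - 5, - 4, 0,  1/12, sqrt ( 14)/14,  sqrt(10)/10, exp( - 1), sqrt( 6)/6, sqrt ( 6 )/6, 1/2,7/9,sqrt(  2 ),sqrt( 7), sqrt( 14), sqrt(15), sqrt(15),  5.31, 9,7*sqrt(7 )] 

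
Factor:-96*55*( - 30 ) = 158400 = 2^6 * 3^2*5^2*11^1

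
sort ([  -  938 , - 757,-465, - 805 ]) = [ - 938, - 805, - 757, - 465 ]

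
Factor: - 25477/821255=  - 5^( - 1 )*73^1 *349^1*164251^( - 1) 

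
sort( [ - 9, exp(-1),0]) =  [-9, 0,  exp( - 1) ]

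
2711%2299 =412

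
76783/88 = 872+47/88 =872.53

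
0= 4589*0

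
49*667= 32683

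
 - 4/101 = -4/101 =- 0.04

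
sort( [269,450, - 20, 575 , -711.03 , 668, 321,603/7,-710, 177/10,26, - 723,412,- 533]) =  [ - 723,-711.03, - 710, - 533, - 20, 177/10, 26,  603/7, 269, 321, 412, 450,575,  668 ] 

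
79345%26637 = 26071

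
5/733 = 5/733 = 0.01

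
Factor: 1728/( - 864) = -2 = - 2^1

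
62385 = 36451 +25934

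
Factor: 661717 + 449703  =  2^2*5^1*61^1 * 911^1 = 1111420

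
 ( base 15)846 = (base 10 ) 1866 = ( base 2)11101001010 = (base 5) 24431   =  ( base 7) 5304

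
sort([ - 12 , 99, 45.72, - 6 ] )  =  [  -  12, -6, 45.72, 99] 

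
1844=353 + 1491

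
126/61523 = 18/8789 = 0.00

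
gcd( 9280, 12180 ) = 580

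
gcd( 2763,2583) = 9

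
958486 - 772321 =186165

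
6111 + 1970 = 8081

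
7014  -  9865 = -2851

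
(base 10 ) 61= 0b111101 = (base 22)2H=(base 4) 331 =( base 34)1r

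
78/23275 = 78/23275 = 0.00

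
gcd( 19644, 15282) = 6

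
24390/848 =12195/424  =  28.76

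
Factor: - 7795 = - 5^1*1559^1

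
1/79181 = 1/79181 = 0.00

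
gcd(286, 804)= 2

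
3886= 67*58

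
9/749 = 9/749=0.01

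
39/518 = 39/518  =  0.08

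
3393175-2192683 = 1200492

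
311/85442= 311/85442 = 0.00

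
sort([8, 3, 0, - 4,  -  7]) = [-7, - 4,0, 3,8 ]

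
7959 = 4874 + 3085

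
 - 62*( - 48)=2976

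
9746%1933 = 81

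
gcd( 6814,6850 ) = 2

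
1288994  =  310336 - -978658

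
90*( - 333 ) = -29970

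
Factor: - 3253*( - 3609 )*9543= 3^3*401^1*3181^1* 3253^1 = 112035554811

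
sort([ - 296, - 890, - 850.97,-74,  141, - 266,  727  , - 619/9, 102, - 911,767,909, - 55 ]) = [ - 911, - 890,-850.97, - 296, - 266, - 74, - 619/9 , - 55, 102, 141, 727,767 , 909 ]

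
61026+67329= 128355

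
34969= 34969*1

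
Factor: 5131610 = 2^1*5^1 *11^2 * 4241^1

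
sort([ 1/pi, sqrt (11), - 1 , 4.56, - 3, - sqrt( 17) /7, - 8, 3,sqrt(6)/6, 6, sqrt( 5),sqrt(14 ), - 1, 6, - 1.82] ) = [ - 8, - 3, - 1.82, - 1, - 1, -sqrt (17)/7, 1/pi, sqrt( 6 )/6, sqrt(5 ),3, sqrt(11), sqrt (14), 4.56, 6,  6 ]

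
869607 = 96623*9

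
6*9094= 54564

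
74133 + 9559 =83692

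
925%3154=925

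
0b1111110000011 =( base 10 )8067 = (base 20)1037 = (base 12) 4803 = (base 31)8c7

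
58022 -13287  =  44735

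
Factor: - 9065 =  - 5^1*7^2*37^1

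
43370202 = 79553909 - 36183707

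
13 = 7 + 6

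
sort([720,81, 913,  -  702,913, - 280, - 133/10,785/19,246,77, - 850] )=[ - 850, - 702 ,-280 , - 133/10,  785/19, 77, 81,246 , 720,913, 913]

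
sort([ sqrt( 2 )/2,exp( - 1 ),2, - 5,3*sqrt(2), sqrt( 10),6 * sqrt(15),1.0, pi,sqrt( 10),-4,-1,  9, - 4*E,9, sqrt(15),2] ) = [  -  4 *E,-5,-4, - 1 , exp( -1 ),sqrt( 2 ) /2, 1.0, 2,2, pi , sqrt(10 ), sqrt( 10 ),sqrt(15 ),3 * sqrt(2),9,9,6*sqrt(15 )] 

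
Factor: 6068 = 2^2*37^1*  41^1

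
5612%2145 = 1322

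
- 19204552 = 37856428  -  57060980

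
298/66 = 4 + 17/33 =4.52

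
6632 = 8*829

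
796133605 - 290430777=505702828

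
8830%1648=590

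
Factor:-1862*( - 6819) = 12696978 =2^1*3^1*7^2*19^1*2273^1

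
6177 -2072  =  4105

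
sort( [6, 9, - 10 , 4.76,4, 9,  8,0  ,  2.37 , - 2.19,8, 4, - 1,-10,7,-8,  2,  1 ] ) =[ -10,-10,  -  8, - 2.19, - 1,0 , 1,2, 2.37, 4,4,  4.76, 6 , 7,8,8, 9,9] 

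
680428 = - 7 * ( - 97204)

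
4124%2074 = 2050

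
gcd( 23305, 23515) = 5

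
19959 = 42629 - 22670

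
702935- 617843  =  85092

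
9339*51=476289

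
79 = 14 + 65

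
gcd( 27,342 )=9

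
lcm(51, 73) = 3723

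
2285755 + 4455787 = 6741542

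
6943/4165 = 1 + 2778/4165 = 1.67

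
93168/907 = 93168/907 = 102.72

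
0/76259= 0 =0.00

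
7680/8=960 = 960.00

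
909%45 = 9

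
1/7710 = 1/7710 = 0.00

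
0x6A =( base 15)71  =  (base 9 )127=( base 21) 51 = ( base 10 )106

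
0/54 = 0 = 0.00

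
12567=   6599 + 5968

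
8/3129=8/3129 = 0.00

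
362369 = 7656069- 7293700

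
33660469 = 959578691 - 925918222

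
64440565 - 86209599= -21769034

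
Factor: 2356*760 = 1790560 = 2^5*5^1 * 19^2*31^1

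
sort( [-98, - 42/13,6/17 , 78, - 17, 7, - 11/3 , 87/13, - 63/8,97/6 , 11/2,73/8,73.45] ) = [-98, - 17, - 63/8, - 11/3,-42/13,6/17,11/2, 87/13, 7,73/8,97/6,73.45,78] 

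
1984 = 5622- 3638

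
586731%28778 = 11171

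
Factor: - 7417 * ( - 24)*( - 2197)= - 391083576 = -2^3*3^1*13^3*7417^1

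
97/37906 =97/37906 = 0.00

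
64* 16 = 1024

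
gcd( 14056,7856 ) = 8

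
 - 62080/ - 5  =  12416/1 = 12416.00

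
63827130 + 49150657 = 112977787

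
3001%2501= 500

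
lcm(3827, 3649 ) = 156907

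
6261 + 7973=14234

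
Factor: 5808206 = 2^1 * 2904103^1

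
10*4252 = 42520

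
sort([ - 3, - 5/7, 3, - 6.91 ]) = [ - 6.91, - 3,-5/7,3 ]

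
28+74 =102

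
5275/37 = 5275/37 =142.57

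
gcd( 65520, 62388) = 36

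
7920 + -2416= 5504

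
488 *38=18544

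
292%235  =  57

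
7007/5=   7007/5  =  1401.40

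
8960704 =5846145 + 3114559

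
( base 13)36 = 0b101101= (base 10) 45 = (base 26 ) 1j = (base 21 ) 23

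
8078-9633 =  - 1555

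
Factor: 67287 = 3^1*11^1*2039^1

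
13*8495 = 110435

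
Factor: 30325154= 2^1*15162577^1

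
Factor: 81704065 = 5^1*31^1*527123^1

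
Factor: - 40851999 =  - 3^3*1513037^1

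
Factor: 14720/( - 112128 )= -2^( - 2) * 3^(  -  1 )*5^1 *23^1*73^( - 1 ) =- 115/876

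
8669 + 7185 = 15854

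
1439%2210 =1439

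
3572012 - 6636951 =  - 3064939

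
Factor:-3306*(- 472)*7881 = 12297764592 = 2^4*3^2*19^1*29^1*37^1 * 59^1 * 71^1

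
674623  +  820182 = 1494805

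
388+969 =1357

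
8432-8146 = 286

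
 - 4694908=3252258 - 7947166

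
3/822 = 1/274 = 0.00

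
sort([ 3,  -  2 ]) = [ -2, 3 ]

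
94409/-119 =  - 794 + 11/17 = - 793.35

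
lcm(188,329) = 1316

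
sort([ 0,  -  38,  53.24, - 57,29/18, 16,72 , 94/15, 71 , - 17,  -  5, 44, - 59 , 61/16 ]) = [ - 59, - 57,-38 , - 17,  -  5 , 0,29/18, 61/16 , 94/15, 16 , 44, 53.24 , 71 , 72 ] 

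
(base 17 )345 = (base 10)940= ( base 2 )1110101100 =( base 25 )1CF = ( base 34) rm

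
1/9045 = 1/9045 = 0.00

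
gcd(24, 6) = 6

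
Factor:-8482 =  -2^1 * 4241^1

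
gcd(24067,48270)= 1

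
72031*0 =0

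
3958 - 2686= 1272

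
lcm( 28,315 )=1260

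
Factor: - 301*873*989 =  - 3^2*7^1*23^1*43^2 *97^1 = - 259882497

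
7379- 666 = 6713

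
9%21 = 9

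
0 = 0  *3683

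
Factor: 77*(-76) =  - 5852 = -2^2*7^1*11^1*19^1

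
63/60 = 1 +1/20 = 1.05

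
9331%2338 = 2317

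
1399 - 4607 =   -  3208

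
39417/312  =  126  +  35/104 = 126.34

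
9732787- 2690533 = 7042254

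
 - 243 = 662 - 905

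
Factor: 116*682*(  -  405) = -2^3*3^4*5^1*11^1*29^1*31^1  =  - 32040360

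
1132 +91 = 1223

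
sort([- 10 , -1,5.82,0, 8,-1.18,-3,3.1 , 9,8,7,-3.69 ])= [-10, - 3.69, - 3, - 1.18, - 1, 0, 3.1,5.82,7,8,8,  9 ] 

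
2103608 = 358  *5876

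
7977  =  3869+4108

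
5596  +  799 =6395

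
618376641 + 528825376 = 1147202017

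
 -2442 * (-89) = 217338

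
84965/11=84965/11= 7724.09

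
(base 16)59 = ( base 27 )38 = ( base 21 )45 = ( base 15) 5E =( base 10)89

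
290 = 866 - 576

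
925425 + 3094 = 928519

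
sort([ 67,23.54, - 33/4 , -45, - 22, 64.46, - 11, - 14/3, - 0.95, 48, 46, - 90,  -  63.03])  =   [ - 90, - 63.03, - 45, - 22, - 11,- 33/4, - 14/3, - 0.95, 23.54, 46,48, 64.46,67 ]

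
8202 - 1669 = 6533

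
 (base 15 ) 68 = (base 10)98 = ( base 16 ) 62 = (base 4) 1202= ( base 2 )1100010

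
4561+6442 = 11003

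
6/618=1/103=0.01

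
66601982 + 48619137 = 115221119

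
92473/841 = 109 + 804/841= 109.96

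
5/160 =1/32 = 0.03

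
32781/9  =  10927/3 =3642.33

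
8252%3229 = 1794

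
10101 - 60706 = - 50605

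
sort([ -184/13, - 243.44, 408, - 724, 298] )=[- 724,-243.44, - 184/13, 298,408]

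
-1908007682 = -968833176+-939174506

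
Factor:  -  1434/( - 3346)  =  3^1 * 7^( - 1) = 3/7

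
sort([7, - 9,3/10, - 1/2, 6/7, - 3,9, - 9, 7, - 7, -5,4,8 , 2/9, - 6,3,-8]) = [ - 9, - 9, - 8, - 7, - 6, - 5, - 3, - 1/2,2/9, 3/10,6/7,3,4, 7,7, 8, 9 ] 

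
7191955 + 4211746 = 11403701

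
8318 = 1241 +7077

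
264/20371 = 264/20371 = 0.01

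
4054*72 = 291888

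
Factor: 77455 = 5^1*7^1*2213^1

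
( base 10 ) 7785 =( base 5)222120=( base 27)ai9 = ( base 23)egb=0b1111001101001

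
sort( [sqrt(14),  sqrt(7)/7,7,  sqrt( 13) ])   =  [ sqrt(7)/7, sqrt(13 ),sqrt( 14), 7 ] 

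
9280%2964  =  388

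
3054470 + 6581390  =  9635860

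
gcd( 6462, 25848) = 6462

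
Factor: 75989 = 75989^1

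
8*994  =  7952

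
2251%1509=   742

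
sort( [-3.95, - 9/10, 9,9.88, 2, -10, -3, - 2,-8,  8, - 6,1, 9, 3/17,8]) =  [ - 10,  -  8, - 6,  -  3.95, - 3,  -  2,-9/10,3/17, 1,2,8, 8,9, 9,9.88] 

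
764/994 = 382/497 = 0.77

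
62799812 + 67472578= 130272390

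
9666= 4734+4932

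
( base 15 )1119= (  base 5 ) 103444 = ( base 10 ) 3624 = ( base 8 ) 7050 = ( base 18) B36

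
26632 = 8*3329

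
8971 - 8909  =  62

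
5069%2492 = 85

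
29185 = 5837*5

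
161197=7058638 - 6897441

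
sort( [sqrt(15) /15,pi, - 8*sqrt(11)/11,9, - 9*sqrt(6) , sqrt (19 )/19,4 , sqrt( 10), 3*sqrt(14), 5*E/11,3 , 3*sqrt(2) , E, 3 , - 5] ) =[ - 9*sqrt( 6 ), - 5, - 8*sqrt( 11)/11,sqrt(19)/19 , sqrt( 15) /15 , 5 * E/11, E,3  ,  3,pi, sqrt(10), 4,3*sqrt(2 ),9, 3*sqrt( 14)]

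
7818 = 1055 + 6763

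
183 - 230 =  - 47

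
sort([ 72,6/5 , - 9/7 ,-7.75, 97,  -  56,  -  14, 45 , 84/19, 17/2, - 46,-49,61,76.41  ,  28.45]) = [  -  56,  -  49, - 46,-14, - 7.75, -9/7,  6/5, 84/19, 17/2 , 28.45,45,61,72, 76.41,97]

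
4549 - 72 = 4477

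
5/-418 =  -5/418 = - 0.01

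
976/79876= 244/19969 = 0.01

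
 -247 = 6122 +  - 6369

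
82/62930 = 41/31465 = 0.00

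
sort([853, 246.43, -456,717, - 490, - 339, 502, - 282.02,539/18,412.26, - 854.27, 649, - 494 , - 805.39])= [ - 854.27, - 805.39 ,-494,- 490, - 456, - 339, - 282.02,539/18, 246.43, 412.26,502, 649,717, 853 ]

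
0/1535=0 = 0.00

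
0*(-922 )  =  0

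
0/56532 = 0 = 0.00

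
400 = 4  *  100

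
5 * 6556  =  32780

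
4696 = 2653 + 2043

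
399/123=3 + 10/41  =  3.24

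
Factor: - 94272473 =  - 94272473^1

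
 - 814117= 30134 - 844251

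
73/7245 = 73/7245 = 0.01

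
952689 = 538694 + 413995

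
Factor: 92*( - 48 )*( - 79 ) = 2^6*3^1*23^1*79^1 = 348864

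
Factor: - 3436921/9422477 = -29^ ( - 1)*59^ ( - 1 )*5507^( - 1 )*3436921^1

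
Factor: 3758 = 2^1*1879^1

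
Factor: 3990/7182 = 3^(-2)*5^1 = 5/9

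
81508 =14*5822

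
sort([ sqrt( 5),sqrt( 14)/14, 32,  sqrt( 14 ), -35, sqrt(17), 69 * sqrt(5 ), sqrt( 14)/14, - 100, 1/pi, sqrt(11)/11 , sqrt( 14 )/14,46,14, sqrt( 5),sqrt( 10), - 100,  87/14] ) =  [ - 100, -100, - 35,sqrt( 14)/14,sqrt ( 14)/14, sqrt( 14 )/14, sqrt( 11)/11, 1/pi,sqrt( 5),sqrt(5 ) , sqrt( 10), sqrt(14 ),sqrt( 17 ), 87/14, 14,32 , 46, 69*sqrt(5) ] 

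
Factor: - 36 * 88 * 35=-110880 = -  2^5 * 3^2 * 5^1*7^1*11^1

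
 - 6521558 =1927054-8448612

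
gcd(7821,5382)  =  9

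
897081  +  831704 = 1728785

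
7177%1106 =541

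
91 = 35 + 56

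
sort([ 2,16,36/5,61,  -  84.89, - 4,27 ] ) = [ - 84.89, - 4, 2, 36/5,16,27,61 ]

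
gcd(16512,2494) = 86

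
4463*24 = 107112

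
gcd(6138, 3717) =9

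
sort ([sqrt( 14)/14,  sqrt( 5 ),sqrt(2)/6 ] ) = [sqrt(2 )/6, sqrt (14)/14,sqrt(5) ] 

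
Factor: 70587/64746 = 713/654 = 2^( - 1 )*3^( - 1 ) * 23^1*31^1*109^( - 1)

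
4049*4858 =19670042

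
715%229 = 28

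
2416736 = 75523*32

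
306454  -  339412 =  - 32958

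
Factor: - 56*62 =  - 2^4*7^1*31^1= -  3472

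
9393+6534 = 15927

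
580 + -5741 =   -  5161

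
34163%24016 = 10147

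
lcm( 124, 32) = 992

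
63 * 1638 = 103194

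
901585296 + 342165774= 1243751070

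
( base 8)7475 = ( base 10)3901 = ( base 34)3cp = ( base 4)330331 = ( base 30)4a1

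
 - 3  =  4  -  7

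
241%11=10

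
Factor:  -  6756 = - 2^2*3^1*563^1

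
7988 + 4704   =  12692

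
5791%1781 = 448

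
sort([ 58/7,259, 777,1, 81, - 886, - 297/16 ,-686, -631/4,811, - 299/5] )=[ - 886, - 686, - 631/4, - 299/5, - 297/16,1,58/7,81 , 259,777, 811 ]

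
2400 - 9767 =-7367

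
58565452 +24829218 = 83394670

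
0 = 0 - 0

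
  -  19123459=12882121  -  32005580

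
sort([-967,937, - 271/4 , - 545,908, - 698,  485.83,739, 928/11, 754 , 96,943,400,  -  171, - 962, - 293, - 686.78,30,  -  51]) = [ - 967, - 962, - 698, - 686.78, - 545, - 293,  -  171, - 271/4, - 51,30,928/11,96,400,485.83,739, 754, 908,  937,943] 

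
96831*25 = 2420775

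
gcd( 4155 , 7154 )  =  1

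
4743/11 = 4743/11  =  431.18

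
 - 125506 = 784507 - 910013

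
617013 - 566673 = 50340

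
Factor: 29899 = 29^1*1031^1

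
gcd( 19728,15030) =18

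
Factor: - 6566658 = -2^1*3^1*7^1*17^2 * 541^1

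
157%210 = 157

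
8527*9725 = 82925075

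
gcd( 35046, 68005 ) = 1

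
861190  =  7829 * 110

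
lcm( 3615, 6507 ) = 32535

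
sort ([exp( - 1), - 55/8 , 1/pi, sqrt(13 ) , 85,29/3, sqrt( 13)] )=[ - 55/8 , 1/pi, exp( - 1),  sqrt(13),sqrt( 13),29/3,85]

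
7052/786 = 3526/393  =  8.97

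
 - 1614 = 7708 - 9322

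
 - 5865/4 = -5865/4 = - 1466.25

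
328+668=996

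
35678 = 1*35678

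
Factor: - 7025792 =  - 2^7*131^1*419^1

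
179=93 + 86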